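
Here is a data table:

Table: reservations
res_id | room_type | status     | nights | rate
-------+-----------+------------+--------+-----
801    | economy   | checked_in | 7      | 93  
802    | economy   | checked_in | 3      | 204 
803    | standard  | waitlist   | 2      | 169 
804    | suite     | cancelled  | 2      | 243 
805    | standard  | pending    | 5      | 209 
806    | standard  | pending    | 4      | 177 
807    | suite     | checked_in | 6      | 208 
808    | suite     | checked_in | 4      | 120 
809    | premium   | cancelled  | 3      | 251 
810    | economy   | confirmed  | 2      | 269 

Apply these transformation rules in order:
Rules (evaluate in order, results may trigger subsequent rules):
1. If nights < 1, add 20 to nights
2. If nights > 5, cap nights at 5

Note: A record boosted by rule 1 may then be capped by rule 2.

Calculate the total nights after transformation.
35

Step 1: Apply rule 1 to records with nights < 1
  - 0 records get bonus of 20
  - Of these, 0 records then exceed 5 and get capped
Step 2: Apply rule 2 to records with nights > 5
  - 2 records (original) are capped
Step 3: Calculate final sum = 35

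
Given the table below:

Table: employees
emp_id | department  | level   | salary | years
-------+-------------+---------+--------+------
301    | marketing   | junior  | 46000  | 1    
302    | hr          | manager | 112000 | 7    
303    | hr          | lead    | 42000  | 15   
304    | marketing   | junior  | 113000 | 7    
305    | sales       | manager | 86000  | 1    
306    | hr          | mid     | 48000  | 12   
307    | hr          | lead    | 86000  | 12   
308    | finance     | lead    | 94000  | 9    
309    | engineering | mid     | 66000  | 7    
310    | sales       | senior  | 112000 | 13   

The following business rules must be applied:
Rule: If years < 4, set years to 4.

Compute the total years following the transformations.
90

Step 1: 2 records have years < 4
Step 2: These records originally summed to 2
Step 3: After setting to minimum: 2 × 4 = 8
Step 4: Unaffected records sum: 82
Step 5: Final sum = 8 + 82 = 90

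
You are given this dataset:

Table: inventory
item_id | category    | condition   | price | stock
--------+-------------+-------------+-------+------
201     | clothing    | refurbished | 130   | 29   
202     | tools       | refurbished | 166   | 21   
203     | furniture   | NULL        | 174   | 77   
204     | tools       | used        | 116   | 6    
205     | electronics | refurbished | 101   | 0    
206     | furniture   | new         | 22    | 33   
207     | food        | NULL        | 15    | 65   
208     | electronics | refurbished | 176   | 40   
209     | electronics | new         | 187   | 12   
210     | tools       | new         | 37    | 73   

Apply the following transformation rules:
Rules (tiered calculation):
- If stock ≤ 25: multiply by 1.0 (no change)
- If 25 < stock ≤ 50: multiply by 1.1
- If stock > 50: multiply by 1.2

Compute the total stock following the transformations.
409.2

Step 1: Tier 1 (stock ≤ 25): 4 records, sum = 39 × 1.0 = 39.0
Step 2: Tier 2 (25 < stock ≤ 50): 3 records, sum = 102 × 1.1 = 112.2
Step 3: Tier 3 (stock > 50): 3 records, sum = 215 × 1.2 = 258.0
Step 4: Final sum = 39.0 + 112.2 + 258.0 = 409.2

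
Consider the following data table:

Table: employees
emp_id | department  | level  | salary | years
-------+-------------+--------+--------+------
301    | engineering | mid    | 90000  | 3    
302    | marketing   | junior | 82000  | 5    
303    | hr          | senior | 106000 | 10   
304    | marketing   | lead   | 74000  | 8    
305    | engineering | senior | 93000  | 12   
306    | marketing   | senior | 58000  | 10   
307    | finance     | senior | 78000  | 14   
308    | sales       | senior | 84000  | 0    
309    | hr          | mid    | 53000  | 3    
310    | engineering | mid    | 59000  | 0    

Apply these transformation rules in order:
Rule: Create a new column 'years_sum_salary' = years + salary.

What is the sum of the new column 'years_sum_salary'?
777065

Step 1: For each record, compute years + salary
Example calculations:
  3 + 90000 = 90003
  5 + 82000 = 82005
  10 + 106000 = 106010
  ...
Step 2: Sum all derived values
Step 3: Total = 777065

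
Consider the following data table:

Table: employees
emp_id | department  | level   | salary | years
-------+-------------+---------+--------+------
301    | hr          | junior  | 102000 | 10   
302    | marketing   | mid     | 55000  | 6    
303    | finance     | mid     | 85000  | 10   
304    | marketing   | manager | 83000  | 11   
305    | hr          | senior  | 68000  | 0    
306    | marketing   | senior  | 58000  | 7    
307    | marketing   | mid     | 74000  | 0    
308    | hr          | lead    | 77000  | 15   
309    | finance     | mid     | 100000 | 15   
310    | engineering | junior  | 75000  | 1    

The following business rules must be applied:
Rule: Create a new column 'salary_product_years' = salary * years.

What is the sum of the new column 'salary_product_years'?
6249000

Step 1: For each record, compute salary * years
Example calculations:
  102000 * 10 = 1020000
  55000 * 6 = 330000
  85000 * 10 = 850000
  ...
Step 2: Sum all derived values
Step 3: Total = 6249000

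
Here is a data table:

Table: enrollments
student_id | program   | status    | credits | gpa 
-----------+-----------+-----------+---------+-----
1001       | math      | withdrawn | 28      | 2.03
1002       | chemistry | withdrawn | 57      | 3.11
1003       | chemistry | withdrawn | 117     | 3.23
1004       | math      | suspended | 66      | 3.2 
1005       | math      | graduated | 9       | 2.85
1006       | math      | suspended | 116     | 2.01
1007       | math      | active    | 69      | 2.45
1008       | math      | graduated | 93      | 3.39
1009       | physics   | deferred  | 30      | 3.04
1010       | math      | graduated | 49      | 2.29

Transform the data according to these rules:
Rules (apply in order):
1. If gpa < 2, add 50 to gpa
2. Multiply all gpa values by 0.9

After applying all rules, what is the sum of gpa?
24.84

Step 1: Apply Rule 1 - Add 50 to records with gpa < 2
  - 0 records affected: 0 + (0 × 50) = 0
  - Unaffected records: 27.6
  - Sum after Rule 1: 27.6
Step 2: Apply Rule 2 - Multiply all by 0.9
  - 27.6 × 0.9 = 24.84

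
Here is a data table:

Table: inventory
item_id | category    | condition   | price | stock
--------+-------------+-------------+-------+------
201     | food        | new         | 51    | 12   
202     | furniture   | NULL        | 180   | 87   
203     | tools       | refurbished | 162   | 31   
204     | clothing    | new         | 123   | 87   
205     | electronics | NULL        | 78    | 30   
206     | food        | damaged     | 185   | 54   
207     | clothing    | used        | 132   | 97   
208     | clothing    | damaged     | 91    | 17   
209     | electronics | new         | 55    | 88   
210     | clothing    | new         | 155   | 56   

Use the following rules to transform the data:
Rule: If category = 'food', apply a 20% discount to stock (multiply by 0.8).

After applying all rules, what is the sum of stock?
545.8

Step 1: Records with category = 'food' have total stock = 66
Step 2: Apply multiplier: 66 × 0.8 = 52.8
Step 3: Other records total: 493
Step 4: Final sum = 52.8 + 493 = 545.8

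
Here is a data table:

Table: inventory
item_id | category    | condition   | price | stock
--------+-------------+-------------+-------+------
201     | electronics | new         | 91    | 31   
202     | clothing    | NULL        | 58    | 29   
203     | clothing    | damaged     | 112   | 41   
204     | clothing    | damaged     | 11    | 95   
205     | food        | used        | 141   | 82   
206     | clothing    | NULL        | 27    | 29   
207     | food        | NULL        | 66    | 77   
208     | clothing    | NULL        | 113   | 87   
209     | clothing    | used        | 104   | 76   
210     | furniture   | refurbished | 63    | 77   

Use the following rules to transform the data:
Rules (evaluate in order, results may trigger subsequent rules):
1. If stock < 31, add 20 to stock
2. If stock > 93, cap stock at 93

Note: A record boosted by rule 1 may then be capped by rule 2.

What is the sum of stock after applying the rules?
662

Step 1: Apply rule 1 to records with stock < 31
  - 2 records get bonus of 20
  - Of these, 0 records then exceed 93 and get capped
Step 2: Apply rule 2 to records with stock > 93
  - 1 records (original) are capped
Step 3: Calculate final sum = 662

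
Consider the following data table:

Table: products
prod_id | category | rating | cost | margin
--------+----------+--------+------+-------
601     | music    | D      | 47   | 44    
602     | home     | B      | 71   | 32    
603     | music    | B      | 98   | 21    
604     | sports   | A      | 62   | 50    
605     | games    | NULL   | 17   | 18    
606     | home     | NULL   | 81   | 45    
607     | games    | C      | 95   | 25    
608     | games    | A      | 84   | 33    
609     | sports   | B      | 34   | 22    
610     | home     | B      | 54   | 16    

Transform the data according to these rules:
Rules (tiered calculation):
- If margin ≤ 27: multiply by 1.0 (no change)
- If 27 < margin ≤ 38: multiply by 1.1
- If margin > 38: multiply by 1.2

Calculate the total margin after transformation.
340.3

Step 1: Tier 1 (margin ≤ 27): 5 records, sum = 102 × 1.0 = 102.0
Step 2: Tier 2 (27 < margin ≤ 38): 2 records, sum = 65 × 1.1 = 71.5
Step 3: Tier 3 (margin > 38): 3 records, sum = 139 × 1.2 = 166.8
Step 4: Final sum = 102.0 + 71.5 + 166.8 = 340.3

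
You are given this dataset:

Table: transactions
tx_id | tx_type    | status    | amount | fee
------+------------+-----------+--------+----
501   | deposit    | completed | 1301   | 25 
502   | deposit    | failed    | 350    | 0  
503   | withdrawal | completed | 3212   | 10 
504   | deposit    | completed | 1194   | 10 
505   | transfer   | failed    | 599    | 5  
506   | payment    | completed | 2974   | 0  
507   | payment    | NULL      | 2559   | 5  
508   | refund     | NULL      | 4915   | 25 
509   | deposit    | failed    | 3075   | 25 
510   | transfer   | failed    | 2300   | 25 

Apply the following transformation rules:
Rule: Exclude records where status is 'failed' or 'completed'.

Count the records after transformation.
2

Step 1: Count records to exclude
  - 4 (failed) + 4 (completed) = 8 records
Step 2: Total records: 10
Step 3: Remaining = 10 - 8 = 2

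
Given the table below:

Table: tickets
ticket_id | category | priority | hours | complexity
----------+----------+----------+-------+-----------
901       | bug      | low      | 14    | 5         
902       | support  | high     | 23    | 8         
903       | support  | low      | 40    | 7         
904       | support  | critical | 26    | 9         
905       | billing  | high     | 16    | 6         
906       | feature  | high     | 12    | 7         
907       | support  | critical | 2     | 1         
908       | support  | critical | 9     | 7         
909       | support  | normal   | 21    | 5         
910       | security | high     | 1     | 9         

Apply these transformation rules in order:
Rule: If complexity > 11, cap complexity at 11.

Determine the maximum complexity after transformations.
9

Step 1: Original maximum complexity = 9
Step 2: Check cap of 11 against maximum
Step 3: No records exceed the cap (max 9 <= cap 11), so no capping applies
Step 4: Maximum after transformation = 9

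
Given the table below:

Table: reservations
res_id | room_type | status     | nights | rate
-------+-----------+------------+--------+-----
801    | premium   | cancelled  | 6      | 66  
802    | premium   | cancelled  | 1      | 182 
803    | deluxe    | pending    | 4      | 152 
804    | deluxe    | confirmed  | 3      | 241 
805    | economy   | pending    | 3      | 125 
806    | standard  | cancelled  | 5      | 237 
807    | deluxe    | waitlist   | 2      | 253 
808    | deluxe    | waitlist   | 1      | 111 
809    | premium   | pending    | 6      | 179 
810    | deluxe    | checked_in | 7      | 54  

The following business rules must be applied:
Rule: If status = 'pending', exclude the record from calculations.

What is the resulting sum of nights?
25

Step 1: Identify records where status = 'pending'
Step 2: The excluded records sum to 13
Step 3: Original total nights = 38
Step 4: Remaining total = 38 - 13 = 25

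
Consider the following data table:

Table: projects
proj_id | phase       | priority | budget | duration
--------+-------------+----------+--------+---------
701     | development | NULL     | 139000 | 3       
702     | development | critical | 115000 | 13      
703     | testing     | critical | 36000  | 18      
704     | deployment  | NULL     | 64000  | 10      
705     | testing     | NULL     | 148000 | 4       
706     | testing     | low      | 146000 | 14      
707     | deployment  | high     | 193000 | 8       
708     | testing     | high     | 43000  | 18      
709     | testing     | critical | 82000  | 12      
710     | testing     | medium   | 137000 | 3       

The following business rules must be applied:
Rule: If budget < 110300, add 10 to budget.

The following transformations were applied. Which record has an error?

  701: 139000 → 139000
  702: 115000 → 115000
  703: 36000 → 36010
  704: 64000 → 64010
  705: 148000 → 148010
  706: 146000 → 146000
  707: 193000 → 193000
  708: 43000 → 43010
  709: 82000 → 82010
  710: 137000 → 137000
Record 705 has an error. The correct transformed value should be 148000, not 148010.

Step 1: Check each record against the rule
Step 2: Record 705 has budget = 148000
Step 3: Since 148000 >= 110300, the bonus should not have been applied
Step 4: Correct value = 148000, but claimed value = 148010
Conclusion: Record 705 has the error.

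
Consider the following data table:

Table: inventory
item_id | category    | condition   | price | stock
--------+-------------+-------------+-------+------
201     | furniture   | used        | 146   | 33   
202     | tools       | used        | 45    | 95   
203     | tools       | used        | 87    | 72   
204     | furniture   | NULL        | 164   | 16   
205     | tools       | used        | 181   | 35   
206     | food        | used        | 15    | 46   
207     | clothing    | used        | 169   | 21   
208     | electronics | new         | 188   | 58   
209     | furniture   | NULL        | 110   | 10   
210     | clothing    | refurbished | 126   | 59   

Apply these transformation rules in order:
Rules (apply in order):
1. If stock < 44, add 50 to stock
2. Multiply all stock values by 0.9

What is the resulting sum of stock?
625.5

Step 1: Apply Rule 1 - Add 50 to records with stock < 44
  - 5 records affected: 115 + (5 × 50) = 365
  - Unaffected records: 330
  - Sum after Rule 1: 695
Step 2: Apply Rule 2 - Multiply all by 0.9
  - 695 × 0.9 = 625.5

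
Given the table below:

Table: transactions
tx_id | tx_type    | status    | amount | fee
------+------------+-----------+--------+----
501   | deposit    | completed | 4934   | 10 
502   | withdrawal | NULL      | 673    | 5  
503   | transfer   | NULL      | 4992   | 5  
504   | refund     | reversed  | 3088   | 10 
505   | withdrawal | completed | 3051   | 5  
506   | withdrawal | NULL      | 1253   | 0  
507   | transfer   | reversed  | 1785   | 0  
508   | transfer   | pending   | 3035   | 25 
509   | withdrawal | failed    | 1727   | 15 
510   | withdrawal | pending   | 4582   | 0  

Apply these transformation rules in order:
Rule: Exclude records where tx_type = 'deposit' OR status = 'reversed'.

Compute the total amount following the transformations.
19313

Step 1: Find records where tx_type = 'deposit' OR status = 'reversed'
Step 2: 3 records match, summing to 9807
Step 3: Original sum: 29120
Step 4: Remaining sum = 29120 - 9807 = 19313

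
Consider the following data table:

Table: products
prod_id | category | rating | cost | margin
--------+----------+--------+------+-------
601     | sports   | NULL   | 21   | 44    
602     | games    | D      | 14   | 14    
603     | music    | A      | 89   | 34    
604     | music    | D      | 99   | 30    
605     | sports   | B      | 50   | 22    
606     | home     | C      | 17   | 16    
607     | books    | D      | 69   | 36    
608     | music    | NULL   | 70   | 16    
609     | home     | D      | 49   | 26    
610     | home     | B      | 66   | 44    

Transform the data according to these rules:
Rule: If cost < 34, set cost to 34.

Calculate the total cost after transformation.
594

Step 1: 3 records have cost < 34
Step 2: These records originally summed to 52
Step 3: After setting to minimum: 3 × 34 = 102
Step 4: Unaffected records sum: 492
Step 5: Final sum = 102 + 492 = 594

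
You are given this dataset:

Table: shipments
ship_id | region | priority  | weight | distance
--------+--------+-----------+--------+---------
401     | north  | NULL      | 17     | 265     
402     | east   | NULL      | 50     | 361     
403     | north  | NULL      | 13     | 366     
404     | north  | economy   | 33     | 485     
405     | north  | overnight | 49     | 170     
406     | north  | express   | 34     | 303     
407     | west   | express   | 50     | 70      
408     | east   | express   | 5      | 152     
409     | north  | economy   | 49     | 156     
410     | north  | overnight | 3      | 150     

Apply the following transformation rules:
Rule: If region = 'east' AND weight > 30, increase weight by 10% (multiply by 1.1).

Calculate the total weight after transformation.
308.0

Step 1: Find records where region = 'east' AND weight > 30
Step 2: 1 records match, summing to 50
Step 3: After multiplier: 50 × 1.1 = 55.0
Step 4: Unaffected records sum: 253
Step 5: Final sum = 55.0 + 253 = 308.0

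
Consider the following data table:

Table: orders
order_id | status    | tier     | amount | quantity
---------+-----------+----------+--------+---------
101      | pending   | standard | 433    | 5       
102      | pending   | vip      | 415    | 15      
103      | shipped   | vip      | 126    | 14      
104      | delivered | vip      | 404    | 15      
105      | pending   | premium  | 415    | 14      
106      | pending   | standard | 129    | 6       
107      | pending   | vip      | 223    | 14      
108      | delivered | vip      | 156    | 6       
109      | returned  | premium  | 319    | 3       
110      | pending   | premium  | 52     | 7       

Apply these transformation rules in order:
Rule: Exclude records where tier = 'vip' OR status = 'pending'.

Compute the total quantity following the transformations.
3

Step 1: Find records where tier = 'vip' OR status = 'pending'
Step 2: 9 records match, summing to 96
Step 3: Original sum: 99
Step 4: Remaining sum = 99 - 96 = 3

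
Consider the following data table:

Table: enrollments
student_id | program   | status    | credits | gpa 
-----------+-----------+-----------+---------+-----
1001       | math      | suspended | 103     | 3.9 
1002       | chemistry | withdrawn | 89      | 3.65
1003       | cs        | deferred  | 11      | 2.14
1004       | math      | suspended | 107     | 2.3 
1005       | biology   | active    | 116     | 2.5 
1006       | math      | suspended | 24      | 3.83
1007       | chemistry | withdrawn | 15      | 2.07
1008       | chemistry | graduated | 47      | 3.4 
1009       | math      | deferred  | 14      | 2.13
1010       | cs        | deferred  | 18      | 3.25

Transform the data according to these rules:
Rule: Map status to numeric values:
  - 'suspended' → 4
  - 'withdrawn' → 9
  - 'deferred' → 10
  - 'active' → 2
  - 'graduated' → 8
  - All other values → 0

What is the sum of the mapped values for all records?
70

Step 1: Apply mapping to each record
Step 2: Count by status:
  'suspended': 3 records × 4 = 12
  'withdrawn': 2 records × 9 = 18
  'deferred': 3 records × 10 = 30
  'active': 1 records × 2 = 2
  'graduated': 1 records × 8 = 8
Step 3: Sum all mapped values = 70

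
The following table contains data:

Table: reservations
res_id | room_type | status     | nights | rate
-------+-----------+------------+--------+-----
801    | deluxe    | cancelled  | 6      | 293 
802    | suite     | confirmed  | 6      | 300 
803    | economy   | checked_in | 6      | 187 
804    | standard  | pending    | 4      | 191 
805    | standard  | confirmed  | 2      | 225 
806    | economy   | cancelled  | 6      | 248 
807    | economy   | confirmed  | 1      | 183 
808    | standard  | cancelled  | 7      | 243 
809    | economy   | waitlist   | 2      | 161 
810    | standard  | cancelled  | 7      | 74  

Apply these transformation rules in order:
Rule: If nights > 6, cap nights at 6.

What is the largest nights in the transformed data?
6

Step 1: Original maximum nights = 7
Step 2: Apply cap at 6
Step 3: 2 records had nights > 6 and were capped
Step 4: Maximum after transformation = 6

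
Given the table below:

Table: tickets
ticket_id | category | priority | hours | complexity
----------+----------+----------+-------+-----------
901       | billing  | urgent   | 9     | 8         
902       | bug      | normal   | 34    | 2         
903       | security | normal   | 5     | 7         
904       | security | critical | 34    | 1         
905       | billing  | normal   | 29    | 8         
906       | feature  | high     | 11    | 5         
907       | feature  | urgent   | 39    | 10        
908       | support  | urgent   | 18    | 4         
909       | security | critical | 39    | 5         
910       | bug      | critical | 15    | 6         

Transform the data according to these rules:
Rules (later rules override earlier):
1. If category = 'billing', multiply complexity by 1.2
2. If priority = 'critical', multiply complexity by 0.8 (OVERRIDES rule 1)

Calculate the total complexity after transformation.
56.8

Step 1: Rule 2 takes priority for records with priority = 'critical'
  - 3 records: 12 × 0.8 = 9.6
Step 2: Rule 1 applies to remaining records with category = 'billing'
  - 2 records: 16 × 1.2 = 19.2
Step 3: Other records unchanged: 28
Step 4: Final sum = 9.6 + 19.2 + 28 = 56.8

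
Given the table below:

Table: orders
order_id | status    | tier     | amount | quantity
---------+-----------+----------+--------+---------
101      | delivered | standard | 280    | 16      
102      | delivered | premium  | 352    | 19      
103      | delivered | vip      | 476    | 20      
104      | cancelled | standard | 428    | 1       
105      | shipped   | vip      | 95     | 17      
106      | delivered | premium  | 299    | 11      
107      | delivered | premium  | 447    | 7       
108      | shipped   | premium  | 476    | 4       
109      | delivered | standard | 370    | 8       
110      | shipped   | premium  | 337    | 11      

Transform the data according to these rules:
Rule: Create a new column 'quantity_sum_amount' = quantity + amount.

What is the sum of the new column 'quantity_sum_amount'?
3674

Step 1: For each record, compute quantity + amount
Example calculations:
  16 + 280 = 296
  19 + 352 = 371
  20 + 476 = 496
  ...
Step 2: Sum all derived values
Step 3: Total = 3674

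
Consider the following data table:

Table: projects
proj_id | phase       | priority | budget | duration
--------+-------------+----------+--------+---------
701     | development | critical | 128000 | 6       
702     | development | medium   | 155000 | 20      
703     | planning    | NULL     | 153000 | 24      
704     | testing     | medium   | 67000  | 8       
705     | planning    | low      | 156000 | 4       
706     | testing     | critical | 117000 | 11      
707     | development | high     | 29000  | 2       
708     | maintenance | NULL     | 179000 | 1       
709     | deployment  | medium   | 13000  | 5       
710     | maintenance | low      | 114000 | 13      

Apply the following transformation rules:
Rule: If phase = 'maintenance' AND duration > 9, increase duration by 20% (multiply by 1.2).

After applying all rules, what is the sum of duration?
96.6

Step 1: Find records where phase = 'maintenance' AND duration > 9
Step 2: 1 records match, summing to 13
Step 3: After multiplier: 13 × 1.2 = 15.6
Step 4: Unaffected records sum: 81
Step 5: Final sum = 15.6 + 81 = 96.6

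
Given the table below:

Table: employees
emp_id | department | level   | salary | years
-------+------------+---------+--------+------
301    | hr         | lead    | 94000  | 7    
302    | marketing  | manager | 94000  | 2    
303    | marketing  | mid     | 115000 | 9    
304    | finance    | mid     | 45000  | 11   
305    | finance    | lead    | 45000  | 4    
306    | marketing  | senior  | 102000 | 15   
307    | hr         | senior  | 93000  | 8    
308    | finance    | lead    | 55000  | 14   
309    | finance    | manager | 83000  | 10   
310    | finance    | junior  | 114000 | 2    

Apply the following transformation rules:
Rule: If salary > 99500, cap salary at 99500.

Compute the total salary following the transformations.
807500

Step 1: 3 records have salary > 99500
Step 2: These records originally summed to 331000
Step 3: After capping: 3 × 99500 = 298500
Step 4: Unaffected records sum: 509000
Step 5: Final sum = 298500 + 509000 = 807500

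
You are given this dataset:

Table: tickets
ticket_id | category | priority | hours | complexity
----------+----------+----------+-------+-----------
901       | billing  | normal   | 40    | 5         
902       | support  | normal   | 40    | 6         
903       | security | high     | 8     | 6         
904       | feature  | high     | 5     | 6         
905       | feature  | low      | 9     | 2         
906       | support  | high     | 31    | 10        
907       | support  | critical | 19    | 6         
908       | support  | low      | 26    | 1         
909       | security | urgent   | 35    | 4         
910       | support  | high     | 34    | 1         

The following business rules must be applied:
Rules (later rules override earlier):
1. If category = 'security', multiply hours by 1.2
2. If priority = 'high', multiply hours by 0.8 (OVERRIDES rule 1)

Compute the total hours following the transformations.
238.4

Step 1: Rule 2 takes priority for records with priority = 'high'
  - 4 records: 78 × 0.8 = 62.4
Step 2: Rule 1 applies to remaining records with category = 'security'
  - 1 records: 35 × 1.2 = 42.0
Step 3: Other records unchanged: 134
Step 4: Final sum = 62.4 + 42.0 + 134 = 238.4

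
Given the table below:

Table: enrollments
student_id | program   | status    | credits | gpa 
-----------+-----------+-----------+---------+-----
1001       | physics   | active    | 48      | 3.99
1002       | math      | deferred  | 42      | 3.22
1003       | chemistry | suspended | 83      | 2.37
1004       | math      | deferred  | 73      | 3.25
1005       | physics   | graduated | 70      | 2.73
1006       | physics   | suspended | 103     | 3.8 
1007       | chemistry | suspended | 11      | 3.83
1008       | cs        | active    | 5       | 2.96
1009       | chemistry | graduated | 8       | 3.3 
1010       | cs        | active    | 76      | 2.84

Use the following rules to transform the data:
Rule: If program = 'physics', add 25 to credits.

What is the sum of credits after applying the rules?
594

Step 1: Count records where program = 'physics': 3
Step 2: Total bonus added: 3 × 25 = 75
Step 3: Original sum of credits: 519
Step 4: Final sum = 519 + 75 = 594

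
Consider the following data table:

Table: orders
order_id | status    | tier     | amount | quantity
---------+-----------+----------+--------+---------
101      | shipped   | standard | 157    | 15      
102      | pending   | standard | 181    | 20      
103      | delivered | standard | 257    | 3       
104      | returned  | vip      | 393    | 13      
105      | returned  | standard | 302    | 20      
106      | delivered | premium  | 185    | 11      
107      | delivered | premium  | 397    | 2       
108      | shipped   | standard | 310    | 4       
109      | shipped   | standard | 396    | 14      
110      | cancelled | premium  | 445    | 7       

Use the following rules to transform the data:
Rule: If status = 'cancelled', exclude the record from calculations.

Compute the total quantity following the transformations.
102

Step 1: Identify records where status = 'cancelled'
Step 2: The excluded records sum to 7
Step 3: Original total quantity = 109
Step 4: Remaining total = 109 - 7 = 102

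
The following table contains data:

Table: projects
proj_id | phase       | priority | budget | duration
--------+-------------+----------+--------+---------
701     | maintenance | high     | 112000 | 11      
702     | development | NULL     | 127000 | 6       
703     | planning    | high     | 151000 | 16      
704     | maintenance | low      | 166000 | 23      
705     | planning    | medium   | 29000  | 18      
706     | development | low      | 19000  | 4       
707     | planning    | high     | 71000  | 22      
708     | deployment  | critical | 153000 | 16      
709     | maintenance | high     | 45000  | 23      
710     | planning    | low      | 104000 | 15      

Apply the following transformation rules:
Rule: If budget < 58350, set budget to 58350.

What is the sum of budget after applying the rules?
1059050

Step 1: 3 records have budget < 58350
Step 2: These records originally summed to 93000
Step 3: After setting to minimum: 3 × 58350 = 175050
Step 4: Unaffected records sum: 884000
Step 5: Final sum = 175050 + 884000 = 1059050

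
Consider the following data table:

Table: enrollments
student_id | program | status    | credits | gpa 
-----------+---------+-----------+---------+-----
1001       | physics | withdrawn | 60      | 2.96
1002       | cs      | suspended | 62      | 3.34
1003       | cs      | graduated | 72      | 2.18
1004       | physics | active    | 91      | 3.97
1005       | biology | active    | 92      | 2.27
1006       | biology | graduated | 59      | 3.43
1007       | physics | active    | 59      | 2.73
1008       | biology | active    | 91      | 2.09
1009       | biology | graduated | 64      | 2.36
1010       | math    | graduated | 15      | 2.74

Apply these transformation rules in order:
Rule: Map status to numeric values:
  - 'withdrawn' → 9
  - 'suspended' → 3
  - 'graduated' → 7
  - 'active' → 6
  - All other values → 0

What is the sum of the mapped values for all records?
64

Step 1: Apply mapping to each record
Step 2: Count by status:
  'withdrawn': 1 records × 9 = 9
  'suspended': 1 records × 3 = 3
  'graduated': 4 records × 7 = 28
  'active': 4 records × 6 = 24
Step 3: Sum all mapped values = 64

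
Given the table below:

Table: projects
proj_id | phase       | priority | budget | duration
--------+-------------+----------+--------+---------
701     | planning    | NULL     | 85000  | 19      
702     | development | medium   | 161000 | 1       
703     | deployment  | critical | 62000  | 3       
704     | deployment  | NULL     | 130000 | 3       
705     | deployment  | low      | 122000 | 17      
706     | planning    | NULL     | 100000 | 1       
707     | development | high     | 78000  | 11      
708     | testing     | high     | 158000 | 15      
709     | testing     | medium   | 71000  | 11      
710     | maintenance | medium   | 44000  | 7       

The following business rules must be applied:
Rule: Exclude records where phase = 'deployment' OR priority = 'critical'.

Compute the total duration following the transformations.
65

Step 1: Find records where phase = 'deployment' OR priority = 'critical'
Step 2: 3 records match, summing to 23
Step 3: Original sum: 88
Step 4: Remaining sum = 88 - 23 = 65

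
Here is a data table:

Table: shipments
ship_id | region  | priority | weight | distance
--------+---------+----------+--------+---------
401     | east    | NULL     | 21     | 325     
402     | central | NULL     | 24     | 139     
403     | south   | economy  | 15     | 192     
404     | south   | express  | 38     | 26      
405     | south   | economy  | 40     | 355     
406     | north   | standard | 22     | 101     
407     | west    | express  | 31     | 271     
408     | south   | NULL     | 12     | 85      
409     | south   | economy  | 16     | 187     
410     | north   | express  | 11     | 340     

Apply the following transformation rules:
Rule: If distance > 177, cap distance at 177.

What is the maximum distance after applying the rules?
177

Step 1: Original maximum distance = 355
Step 2: Apply cap at 177
Step 3: 6 records had distance > 177 and were capped
Step 4: Maximum after transformation = 177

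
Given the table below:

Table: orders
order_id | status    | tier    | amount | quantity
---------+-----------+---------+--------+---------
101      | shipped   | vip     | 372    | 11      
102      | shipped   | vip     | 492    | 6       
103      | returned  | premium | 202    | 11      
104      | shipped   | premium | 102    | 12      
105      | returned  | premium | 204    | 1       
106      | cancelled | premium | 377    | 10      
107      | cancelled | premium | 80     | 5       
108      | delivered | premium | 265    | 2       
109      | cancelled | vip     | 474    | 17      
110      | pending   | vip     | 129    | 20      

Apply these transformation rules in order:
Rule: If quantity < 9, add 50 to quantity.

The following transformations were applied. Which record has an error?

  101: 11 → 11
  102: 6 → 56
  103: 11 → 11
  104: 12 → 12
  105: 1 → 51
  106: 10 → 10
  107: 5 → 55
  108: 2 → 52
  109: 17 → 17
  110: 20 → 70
Record 110 has an error. The correct transformed value should be 20, not 70.

Step 1: Check each record against the rule
Step 2: Record 110 has quantity = 20
Step 3: Since 20 >= 9, the bonus should not have been applied
Step 4: Correct value = 20, but claimed value = 70
Conclusion: Record 110 has the error.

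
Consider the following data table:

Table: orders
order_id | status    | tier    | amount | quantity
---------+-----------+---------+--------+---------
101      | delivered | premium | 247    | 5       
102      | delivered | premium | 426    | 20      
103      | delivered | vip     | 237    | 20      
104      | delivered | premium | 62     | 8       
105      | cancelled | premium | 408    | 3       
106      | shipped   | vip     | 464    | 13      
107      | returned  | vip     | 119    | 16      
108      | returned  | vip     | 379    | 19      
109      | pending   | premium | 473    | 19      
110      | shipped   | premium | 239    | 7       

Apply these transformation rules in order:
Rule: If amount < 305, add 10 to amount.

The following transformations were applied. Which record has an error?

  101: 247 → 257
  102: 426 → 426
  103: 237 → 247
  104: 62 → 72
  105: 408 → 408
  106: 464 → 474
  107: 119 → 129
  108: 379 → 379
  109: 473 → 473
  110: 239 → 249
Record 106 has an error. The correct transformed value should be 464, not 474.

Step 1: Check each record against the rule
Step 2: Record 106 has amount = 464
Step 3: Since 464 >= 305, the bonus should not have been applied
Step 4: Correct value = 464, but claimed value = 474
Conclusion: Record 106 has the error.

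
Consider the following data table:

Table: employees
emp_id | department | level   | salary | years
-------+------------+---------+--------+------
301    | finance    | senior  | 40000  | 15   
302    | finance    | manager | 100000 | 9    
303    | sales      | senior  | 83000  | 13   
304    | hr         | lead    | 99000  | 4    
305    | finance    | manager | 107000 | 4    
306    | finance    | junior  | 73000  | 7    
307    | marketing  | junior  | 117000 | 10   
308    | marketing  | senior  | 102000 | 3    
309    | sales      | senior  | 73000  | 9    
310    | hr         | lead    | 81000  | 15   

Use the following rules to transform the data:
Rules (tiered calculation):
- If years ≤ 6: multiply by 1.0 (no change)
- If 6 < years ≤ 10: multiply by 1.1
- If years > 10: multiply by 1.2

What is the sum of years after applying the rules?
101.1

Step 1: Tier 1 (years ≤ 6): 3 records, sum = 11 × 1.0 = 11.0
Step 2: Tier 2 (6 < years ≤ 10): 4 records, sum = 35 × 1.1 = 38.5
Step 3: Tier 3 (years > 10): 3 records, sum = 43 × 1.2 = 51.6
Step 4: Final sum = 11.0 + 38.5 + 51.6 = 101.1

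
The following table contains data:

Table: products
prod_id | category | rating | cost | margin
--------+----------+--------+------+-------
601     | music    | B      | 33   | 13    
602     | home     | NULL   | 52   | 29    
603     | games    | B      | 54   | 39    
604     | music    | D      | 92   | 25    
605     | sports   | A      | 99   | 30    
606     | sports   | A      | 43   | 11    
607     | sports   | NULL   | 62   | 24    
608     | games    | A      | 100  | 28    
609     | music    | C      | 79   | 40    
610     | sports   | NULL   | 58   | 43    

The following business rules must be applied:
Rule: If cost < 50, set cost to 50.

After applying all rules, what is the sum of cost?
696

Step 1: 2 records have cost < 50
Step 2: These records originally summed to 76
Step 3: After setting to minimum: 2 × 50 = 100
Step 4: Unaffected records sum: 596
Step 5: Final sum = 100 + 596 = 696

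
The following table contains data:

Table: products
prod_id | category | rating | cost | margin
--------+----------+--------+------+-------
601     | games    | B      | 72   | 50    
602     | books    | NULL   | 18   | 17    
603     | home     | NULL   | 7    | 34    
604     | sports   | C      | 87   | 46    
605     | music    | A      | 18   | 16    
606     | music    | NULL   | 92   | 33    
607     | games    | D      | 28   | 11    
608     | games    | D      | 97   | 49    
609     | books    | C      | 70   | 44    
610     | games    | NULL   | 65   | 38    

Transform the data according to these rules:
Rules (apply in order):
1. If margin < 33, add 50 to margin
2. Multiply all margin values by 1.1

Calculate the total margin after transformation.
536.8

Step 1: Apply Rule 1 - Add 50 to records with margin < 33
  - 3 records affected: 44 + (3 × 50) = 194
  - Unaffected records: 294
  - Sum after Rule 1: 488
Step 2: Apply Rule 2 - Multiply all by 1.1
  - 488 × 1.1 = 536.8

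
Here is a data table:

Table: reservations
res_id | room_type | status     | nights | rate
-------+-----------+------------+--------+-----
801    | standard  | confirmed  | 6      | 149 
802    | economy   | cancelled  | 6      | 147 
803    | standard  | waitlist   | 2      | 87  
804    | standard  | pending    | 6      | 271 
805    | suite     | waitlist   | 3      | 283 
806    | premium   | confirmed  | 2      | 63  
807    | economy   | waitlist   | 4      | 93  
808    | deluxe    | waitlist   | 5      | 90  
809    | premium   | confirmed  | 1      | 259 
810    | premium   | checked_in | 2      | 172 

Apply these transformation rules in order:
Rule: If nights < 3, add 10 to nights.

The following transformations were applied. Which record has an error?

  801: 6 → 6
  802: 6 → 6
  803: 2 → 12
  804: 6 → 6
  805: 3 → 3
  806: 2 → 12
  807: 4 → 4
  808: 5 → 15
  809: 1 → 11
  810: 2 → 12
Record 808 has an error. The correct transformed value should be 5, not 15.

Step 1: Check each record against the rule
Step 2: Record 808 has nights = 5
Step 3: Since 5 >= 3, the bonus should not have been applied
Step 4: Correct value = 5, but claimed value = 15
Conclusion: Record 808 has the error.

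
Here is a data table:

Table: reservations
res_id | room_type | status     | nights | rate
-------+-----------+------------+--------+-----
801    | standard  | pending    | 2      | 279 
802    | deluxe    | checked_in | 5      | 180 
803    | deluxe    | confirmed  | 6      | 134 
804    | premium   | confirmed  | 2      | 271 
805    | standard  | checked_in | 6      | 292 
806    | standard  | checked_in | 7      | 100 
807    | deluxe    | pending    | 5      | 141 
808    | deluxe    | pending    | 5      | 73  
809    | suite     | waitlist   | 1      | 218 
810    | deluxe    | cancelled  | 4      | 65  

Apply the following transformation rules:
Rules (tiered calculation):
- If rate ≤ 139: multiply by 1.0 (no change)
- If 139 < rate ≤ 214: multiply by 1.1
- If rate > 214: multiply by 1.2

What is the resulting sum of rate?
1997.1

Step 1: Tier 1 (rate ≤ 139): 4 records, sum = 372 × 1.0 = 372.0
Step 2: Tier 2 (139 < rate ≤ 214): 2 records, sum = 321 × 1.1 = 353.1
Step 3: Tier 3 (rate > 214): 4 records, sum = 1060 × 1.2 = 1272.0
Step 4: Final sum = 372.0 + 353.1 + 1272.0 = 1997.1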